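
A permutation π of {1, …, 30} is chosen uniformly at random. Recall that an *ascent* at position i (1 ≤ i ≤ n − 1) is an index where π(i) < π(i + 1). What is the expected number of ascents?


Write X = Σ X_I over i = 1, …, 29, with X_I the indicator of one ascent.
There are 29 indicators.
For each fixed i, the pair (π(i), π(i+1)) is a uniformly random ordered pair of distinct values from {1, …, 30}; by symmetry P[π(i) < π(i+1)] = 1/2.
By linearity: E[X] = 29 · (1/2) = (30 − 1) · (1/2) = 29/2 ≈ 14.5000.

E[X] = 29/2 = 14.5000.


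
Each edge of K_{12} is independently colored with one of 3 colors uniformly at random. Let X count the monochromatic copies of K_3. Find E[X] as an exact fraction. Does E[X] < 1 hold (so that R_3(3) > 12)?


E[X] = C(12, 3) · 3^{1 − 3} = 220 · 3^{−2} = 220/9.
As a reduced fraction: E[X] = 220/9 ≈ 24.4444444.
Is E[X] < 1? NO.
Since E[X] ≥ 1, the first-moment bound is inconclusive at n = 12; it does NOT by itself certify R_3(3) > 12.

E[X] = 220/9 ≈ 24.4444444; E[X] ≥ 1; first-moment method inconclusive here.


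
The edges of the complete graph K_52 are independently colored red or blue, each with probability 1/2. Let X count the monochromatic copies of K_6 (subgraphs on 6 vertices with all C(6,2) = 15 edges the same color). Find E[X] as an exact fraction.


Let X = Σ_S X_S over the C(52, 6) = 20358520 subsets S of size 6, where X_S = 1 if the K_6 on S is monochromatic.
For a fixed S, the K_6 on S has C(6, 2) = 15 edges. P[all 15 edges red] = (1/2)^15, and likewise for blue, so P[monochromatic] = 2·(1/2)^15 = 2^{1 − 15} = 1/16384.
By linearity: E[X] = C(52, 6) · 2^{1 − 15} = 20358520 · 1/16384 = 2544815/2048.
Numerically: E[X] ≈ 1242.585.

E[X] = C(52,6)·2^(1−C(6,2)) = 2544815/2048 ≈ 1242.585.


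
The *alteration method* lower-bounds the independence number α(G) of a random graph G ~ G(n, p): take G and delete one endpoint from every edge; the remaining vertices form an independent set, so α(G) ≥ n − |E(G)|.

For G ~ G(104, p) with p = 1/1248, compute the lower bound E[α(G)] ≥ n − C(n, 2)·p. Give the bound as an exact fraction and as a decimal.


E[|E(G)|] = C(104, 2)·p = 5356 · (1/1248) = 103/24.
E[α(G)] ≥ n − E[|E(G)|] = 104 − 103/24 = 2393/24.
Numerically: ≈ 99.708.
(This is only a lower bound; the true E[α(G)] may be larger.)

E[α(G)] ≥ 2393/24 ≈ 99.708.


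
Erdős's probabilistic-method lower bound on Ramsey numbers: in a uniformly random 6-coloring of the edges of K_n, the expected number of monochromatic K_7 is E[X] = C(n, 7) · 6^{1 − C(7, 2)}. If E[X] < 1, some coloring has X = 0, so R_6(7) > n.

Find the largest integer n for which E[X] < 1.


We need C(n, 7) · 6^{1 − 21} < 1, i.e. C(n, 7) < 6^{21 − 1} = 3656158440062976.
Check values of n near the boundary:
  n = 562: C(562, 7) = 3384017972944752; 3384017972944752 < 3656158440062976? YES
  n = 563: C(563, 7) = 3426622515769596; 3426622515769596 < 3656158440062976? YES
  n = 564: C(564, 7) = 3469685994423792; 3469685994423792 < 3656158440062976? YES
  n = 565: C(565, 7) = 3513212521235560; 3513212521235560 < 3656158440062976? YES
  n = 566: C(566, 7) = 3557206237959440; 3557206237959440 < 3656158440062976? YES
  n = 567: C(567, 7) = 3601671315933933; 3601671315933933 < 3656158440062976? YES
  n = 568: C(568, 7) = 3646611956239704; 3646611956239704 < 3656158440062976? YES
  n = 569: C(569, 7) = 3692032389858348; 3692032389858348 < 3656158440062976? NO
  n = 570: C(570, 7) = 3737936877831720; 3737936877831720 < 3656158440062976? NO
  n = 571: C(571, 7) = 3784329711421830; 3784329711421830 < 3656158440062976? NO
The largest n with C(n, 7) < 3656158440062976 is n = 568 (where E[X] = 16882462760369/16926659444736 ≈ 0.997389). Hence R_6(7) > 568, i.e. R_6(7) ≥ 569.

Largest n = 568; hence R_6(7) > 568.


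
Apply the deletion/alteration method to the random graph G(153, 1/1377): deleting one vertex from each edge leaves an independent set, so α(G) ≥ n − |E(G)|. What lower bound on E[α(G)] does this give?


E[|E(G)|] = C(153, 2)·p = 11628 · (1/1377) = 76/9.
E[α(G)] ≥ n − E[|E(G)|] = 153 − 76/9 = 1301/9.
Numerically: ≈ 144.55556.
(This is only a lower bound; the true E[α(G)] may be larger.)

E[α(G)] ≥ 1301/9 ≈ 144.55556.


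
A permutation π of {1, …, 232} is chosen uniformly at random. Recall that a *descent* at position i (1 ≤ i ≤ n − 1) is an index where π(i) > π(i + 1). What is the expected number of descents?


Write X = Σ X_I over i = 1, …, 231, with X_I the indicator of one descent.
There are 231 indicators.
For each fixed i, the pair (π(i), π(i+1)) is a uniformly random ordered pair of distinct values from {1, …, 232}; by symmetry P[π(i) > π(i+1)] = 1/2.
By linearity: E[X] = 231 · (1/2) = (232 − 1) · (1/2) = 231/2 ≈ 115.500000.

E[X] = 231/2 = 115.500000.


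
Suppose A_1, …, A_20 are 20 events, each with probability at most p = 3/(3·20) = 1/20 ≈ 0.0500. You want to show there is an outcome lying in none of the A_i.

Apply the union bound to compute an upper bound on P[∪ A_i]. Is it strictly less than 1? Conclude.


Union bound: P[∪_{i=1}^{20} A_i] ≤ Σ_i P[A_i] ≤ 20·p = 20·(1/20) = 1.
Numerically: 1 ≈ 1.0000.
Is 1 < 1? NO.
Since the bound 1 is ≥ 1, the union bound is uninformative here; it does NOT by itself certify existence.

20·p = 1 ≈ 1.0000; existence NOT certified by the union bound.


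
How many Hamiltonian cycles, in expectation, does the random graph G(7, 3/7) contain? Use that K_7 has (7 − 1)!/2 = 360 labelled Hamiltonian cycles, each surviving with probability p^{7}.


K_7 has (7 − 1)!/2 = 360 labelled Hamiltonian cycles.
For each such Hamiltonian cycle H, let X_H = 1 if all 7 edges of H are present in G. Then P[X_H = 1] = p^{7} = (3/7)^{7} = 2187/823543.
By linearity of expectation: E[X] = Σ_H E[X_H] = 360 · p^{7} = 360 · 2187/823543 = 787320/823543.
Numerically: E[X] ≈ 0.956.

E[X] = 360 · (3/7)^{7} = 787320/823543 ≈ 0.956.


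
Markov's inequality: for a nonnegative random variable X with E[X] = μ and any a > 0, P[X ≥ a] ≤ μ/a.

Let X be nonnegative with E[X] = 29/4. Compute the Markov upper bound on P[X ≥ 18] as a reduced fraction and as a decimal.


μ = E[X] = 29/4, a = 18.
Markov: P[X ≥ 18] ≤ μ/a = (29/4)/18 = 29/72.
Numerically: ≈ 0.402778.
(Since a = 18 > μ = 7.250000, the bound 29/72 is < 1 and informative.)

P[X ≥ 18] ≤ 29/72 ≈ 0.402778.


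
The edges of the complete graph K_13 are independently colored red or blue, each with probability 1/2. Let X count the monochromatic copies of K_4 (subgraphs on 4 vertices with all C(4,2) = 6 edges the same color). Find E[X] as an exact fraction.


Let X = Σ_S X_S over the C(13, 4) = 715 subsets S of size 4, where X_S = 1 if the K_4 on S is monochromatic.
For a fixed S, the K_4 on S has C(4, 2) = 6 edges. P[all 6 edges red] = (1/2)^6, and likewise for blue, so P[monochromatic] = 2·(1/2)^6 = 2^{1 − 6} = 1/32.
By linearity: E[X] = C(13, 4) · 2^{1 − 6} = 715 · 1/32 = 715/32.
Numerically: E[X] ≈ 22.3438.

E[X] = C(13,4)·2^(1−C(4,2)) = 715/32 ≈ 22.3438.


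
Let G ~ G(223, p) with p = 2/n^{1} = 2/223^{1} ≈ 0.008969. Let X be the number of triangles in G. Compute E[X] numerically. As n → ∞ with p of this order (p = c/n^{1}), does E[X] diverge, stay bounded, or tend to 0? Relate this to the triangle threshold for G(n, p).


Number of potential triangles: C(223, 3) = 1823471.
Each occurs with probability p³ ≈ (0.008969)³ ≈ 7.213988e-07.
By linearity: E[X] = C(223, 3)·p³ ≈ 1823471 · 7.213988e-07 ≈ 1.3154.
Here α = 1, so p = 2/n is exactly at the triangle threshold p ~ 1/n. Asymptotically E[X] → c³/6 = 2³/6 = 4/3 ≈ 1.3333, a bounded constant. In this regime the triangle count is asymptotically Poisson(c³/6).

E[X] ≈ 1.3154; in regime p = Θ(1/n^{1}) E[X] stays bounded (at the triangle threshold p ~ 1/n).


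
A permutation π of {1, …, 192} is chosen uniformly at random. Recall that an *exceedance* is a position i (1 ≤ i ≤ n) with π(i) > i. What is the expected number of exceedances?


Write X = Σ_{i=1}^{192} X_i, where X_i = 1_{π(i) > i}.
For each fixed i, π(i) is uniform over {1, …, 192} (marginal of a uniform permutation), so P[π(i) > i] = (n − i)/n. Summing: Σ_{i=1}^{192} (n − i)/n = (0 + 1 + … + 191)/192 = 192(192 − 1)/(2·192) = (192 − 1)/2.
Hence E[X] = Σ_{i=1}^{192} (192 − i)/192 = 191/2 ≈ 95.5000.

E[X] = 191/2 = 95.5000.


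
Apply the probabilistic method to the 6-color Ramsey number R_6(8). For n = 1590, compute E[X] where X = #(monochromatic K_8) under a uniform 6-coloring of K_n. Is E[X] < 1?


E[X] = C(1590, 8) · 6^{1 − 28} = 995397314198933813310 · 6^{−27} = 995397314198933813310/1023490369077469249536.
As a reduced fraction: E[X] = 55299850788829656295/56860576059859402752 ≈ 0.9726.
Is E[X] < 1? YES.
Since E[X] < 1, there exists a 6-coloring of K_{1590} with no monochromatic K_8; hence R_6(8) > 1590.

E[X] = 55299850788829656295/56860576059859402752 ≈ 0.9726; E[X] < 1, so R_6(8) > 1590.


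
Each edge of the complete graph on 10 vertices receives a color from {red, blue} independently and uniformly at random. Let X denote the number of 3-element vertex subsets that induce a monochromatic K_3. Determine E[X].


Let X = Σ_S X_S over the C(10, 3) = 120 subsets S of size 3, where X_S = 1 if the K_3 on S is monochromatic.
For a fixed S, the K_3 on S has C(3, 2) = 3 edges. P[all 3 edges red] = (1/2)^3, and likewise for blue, so P[monochromatic] = 2·(1/2)^3 = 2^{1 − 3} = 1/4.
By linearity of expectation: E[X] = C(10, 3) · 2^{1 − 3} = 120 · 1/4 = 30.
Numerically: E[X] ≈ 30.000000.

E[X] = C(10,3)·2^(1−C(3,2)) = 30 ≈ 30.000000.


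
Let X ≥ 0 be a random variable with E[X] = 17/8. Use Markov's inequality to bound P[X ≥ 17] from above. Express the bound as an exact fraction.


μ = E[X] = 17/8, a = 17.
Markov: P[X ≥ 17] ≤ μ/a = (17/8)/17 = 1/8.
Numerically: ≈ 0.12500.
(Since a = 17 > μ = 2.12500, the bound 1/8 is < 1 and informative.)

P[X ≥ 17] ≤ 1/8 ≈ 0.12500.


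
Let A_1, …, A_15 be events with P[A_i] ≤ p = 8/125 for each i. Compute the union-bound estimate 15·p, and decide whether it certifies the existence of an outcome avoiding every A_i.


Union bound: P[∪_{i=1}^{15} A_i] ≤ Σ_i P[A_i] ≤ 15·p = 15·(8/125) = 24/25.
Numerically: 24/25 ≈ 0.96000.
Is 24/25 < 1? YES.
Since P[∪ A_i] ≤ 24/25 < 1, the complement has P[∩ A_i^c] ≥ 1 − 24/25 = 1/25 > 0, so some outcome avoids every A_i.

15·p = 24/25 ≈ 0.96000; existence CERTIFIED by the union bound.


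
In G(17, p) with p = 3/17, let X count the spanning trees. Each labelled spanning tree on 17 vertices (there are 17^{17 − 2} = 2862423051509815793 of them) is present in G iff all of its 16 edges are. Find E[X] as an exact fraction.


K_17 has 17^{17 − 2} = 2862423051509815793 labelled spanning trees.
For each such spanning tree H, let X_H = 1 if all 16 edges of H are present in G. Then P[X_H = 1] = p^{16} = (3/17)^{16} = 43046721/48661191875666868481.
By linearity: E[X] = Σ_H E[X_H] = 2862423051509815793 · p^{16} = 2862423051509815793 · 43046721/48661191875666868481 = 43046721/17.
Numerically: E[X] ≈ 2.53216e+06.

E[X] = 2862423051509815793 · (3/17)^{16} = 43046721/17 ≈ 2.53216e+06.


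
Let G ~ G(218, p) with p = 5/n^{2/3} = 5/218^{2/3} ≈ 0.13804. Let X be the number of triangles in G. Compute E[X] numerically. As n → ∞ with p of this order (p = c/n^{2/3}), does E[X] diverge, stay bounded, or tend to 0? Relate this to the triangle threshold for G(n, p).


Number of potential triangles: C(218, 3) = 1703016.
Each occurs with probability p³ ≈ (0.13804)³ ≈ 2.6302500e-03.
By linearity: E[X] = C(218, 3)·p³ ≈ 1703016 · 2.6302500e-03 ≈ 4479.35780.
Since α = 2/3 < 1, p = c/n^{2/3} ≫ 1/n is above the triangle threshold p ~ 1/n. Asymptotically E[X] ~ (c³/6)·n^{3(1−α)} = (5³/6)·n^{1} → ∞; triangles are abundant w.h.p.

E[X] ≈ 4479.35780; in regime p = Θ(1/n^{2/3}) E[X] diverges (above the triangle threshold p ~ 1/n).


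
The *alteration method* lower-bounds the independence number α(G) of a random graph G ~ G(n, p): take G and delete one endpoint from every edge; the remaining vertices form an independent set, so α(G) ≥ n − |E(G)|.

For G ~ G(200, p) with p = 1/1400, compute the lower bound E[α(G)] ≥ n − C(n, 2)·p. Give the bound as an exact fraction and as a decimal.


E[|E(G)|] = C(200, 2)·p = 19900 · (1/1400) = 199/14.
E[α(G)] ≥ n − E[|E(G)|] = 200 − 199/14 = 2601/14.
Numerically: ≈ 185.785714.
(This is only a lower bound; the true E[α(G)] may be larger.)

E[α(G)] ≥ 2601/14 ≈ 185.785714.


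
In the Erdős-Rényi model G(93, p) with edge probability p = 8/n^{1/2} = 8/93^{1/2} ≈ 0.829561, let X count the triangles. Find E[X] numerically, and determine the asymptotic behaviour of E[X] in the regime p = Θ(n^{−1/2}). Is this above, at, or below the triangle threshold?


Number of potential triangles: C(93, 3) = 129766.
Each occurs with probability p³ ≈ (0.829561)³ ≈ 5.70880933e-01.
By linearity: E[X] = C(93, 3)·p³ ≈ 129766 · 5.70880933e-01 ≈ 74080.935153.
Since α = 1/2 < 1, p = c/n^{1/2} ≫ 1/n is above the triangle threshold p ~ 1/n. Asymptotically E[X] ~ (c³/6)·n^{3(1−α)} = (8³/6)·n^{1.5} → ∞; triangles are abundant w.h.p.

E[X] ≈ 74080.935153; in regime p = Θ(1/n^{1/2}) E[X] diverges (above the triangle threshold p ~ 1/n).


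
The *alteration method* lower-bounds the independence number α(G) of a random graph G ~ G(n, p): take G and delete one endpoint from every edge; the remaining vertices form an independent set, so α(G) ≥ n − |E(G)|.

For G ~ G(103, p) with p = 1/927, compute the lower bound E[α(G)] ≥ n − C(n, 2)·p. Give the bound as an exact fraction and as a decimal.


E[|E(G)|] = C(103, 2)·p = 5253 · (1/927) = 17/3.
E[α(G)] ≥ n − E[|E(G)|] = 103 − 17/3 = 292/3.
Numerically: ≈ 97.333333.
(This is only a lower bound; the true E[α(G)] may be larger.)

E[α(G)] ≥ 292/3 ≈ 97.333333.


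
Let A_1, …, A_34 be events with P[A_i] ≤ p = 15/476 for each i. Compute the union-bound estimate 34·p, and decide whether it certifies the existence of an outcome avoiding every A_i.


Union bound: P[∪_{i=1}^{34} A_i] ≤ Σ_i P[A_i] ≤ 34·p = 34·(15/476) = 15/14.
Numerically: 15/14 ≈ 1.071429.
Is 15/14 < 1? NO.
Since the bound 15/14 is ≥ 1, the union bound is uninformative here; it does NOT by itself certify existence.

34·p = 15/14 ≈ 1.071429; existence NOT certified by the union bound.


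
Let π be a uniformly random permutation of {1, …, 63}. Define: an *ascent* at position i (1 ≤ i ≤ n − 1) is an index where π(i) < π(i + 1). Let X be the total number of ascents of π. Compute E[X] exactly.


Write X = Σ X_I over i = 1, …, 62, with X_I the indicator of one ascent.
There are 62 indicators.
For each fixed i, the pair (π(i), π(i+1)) is a uniformly random ordered pair of distinct values from {1, …, 63}; by symmetry P[π(i) < π(i+1)] = 1/2.
By linearity: E[X] = 62 · (1/2) = (63 − 1) · (1/2) = 31 ≈ 31.0000.

E[X] = 31 = 31.0000.


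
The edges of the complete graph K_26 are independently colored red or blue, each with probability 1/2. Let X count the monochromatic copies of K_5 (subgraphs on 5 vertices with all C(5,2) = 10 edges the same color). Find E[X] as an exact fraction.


Let X = Σ_S X_S over the C(26, 5) = 65780 subsets S of size 5, where X_S = 1 if the K_5 on S is monochromatic.
For a fixed S, the K_5 on S has C(5, 2) = 10 edges. P[all 10 edges red] = (1/2)^10, and likewise for blue, so P[monochromatic] = 2·(1/2)^10 = 2^{1 − 10} = 1/512.
By linearity of expectation: E[X] = C(26, 5) · 2^{1 − 10} = 65780 · 1/512 = 16445/128.
Numerically: E[X] ≈ 128.476562.

E[X] = C(26,5)·2^(1−C(5,2)) = 16445/128 ≈ 128.476562.


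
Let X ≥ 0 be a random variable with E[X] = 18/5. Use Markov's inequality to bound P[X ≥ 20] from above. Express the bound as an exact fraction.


μ = E[X] = 18/5, a = 20.
Markov: P[X ≥ 20] ≤ μ/a = (18/5)/20 = 9/50.
Numerically: ≈ 0.180.
(Since a = 20 > μ = 3.600, the bound 9/50 is < 1 and informative.)

P[X ≥ 20] ≤ 9/50 ≈ 0.180.


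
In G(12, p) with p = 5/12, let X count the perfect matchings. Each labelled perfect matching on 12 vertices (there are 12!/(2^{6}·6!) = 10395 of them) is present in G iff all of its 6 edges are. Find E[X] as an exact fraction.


K_12 has 12!/(2^{6}·6!) = 10395 labelled perfect matchings.
For each such perfect matching H, let X_H = 1 if all 6 edges of H are present in G. Then P[X_H = 1] = p^{6} = (5/12)^{6} = 15625/2985984.
Summing the indicators: E[X] = Σ_H E[X_H] = 10395 · p^{6} = 10395 · 15625/2985984 = 6015625/110592.
Numerically: E[X] ≈ 54.3948.

E[X] = 10395 · (5/12)^{6} = 6015625/110592 ≈ 54.3948.


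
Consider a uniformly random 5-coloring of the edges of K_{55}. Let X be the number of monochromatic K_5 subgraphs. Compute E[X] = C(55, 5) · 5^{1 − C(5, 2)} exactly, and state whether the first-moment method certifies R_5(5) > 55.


E[X] = C(55, 5) · 5^{1 − 10} = 3478761 · 5^{−9} = 3478761/1953125.
As a reduced fraction: E[X] = 3478761/1953125 ≈ 1.781126.
Is E[X] < 1? NO.
Since E[X] ≥ 1, the first-moment bound is inconclusive at n = 55; it does NOT by itself certify R_5(5) > 55.

E[X] = 3478761/1953125 ≈ 1.781126; E[X] ≥ 1; first-moment method inconclusive here.


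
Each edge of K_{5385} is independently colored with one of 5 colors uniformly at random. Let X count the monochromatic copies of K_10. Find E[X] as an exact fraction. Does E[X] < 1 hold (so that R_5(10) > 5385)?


E[X] = C(5385, 10) · 5^{1 − 45} = 5603542957245638044321604098176 · 5^{−44} = 5603542957245638044321604098176/5684341886080801486968994140625.
As a reduced fraction: E[X] = 5603542957245638044321604098176/5684341886080801486968994140625 ≈ 0.986.
Is E[X] < 1? YES.
Since E[X] < 1, there exists a 5-coloring of K_{5385} with no monochromatic K_10; hence R_5(10) > 5385.

E[X] = 5603542957245638044321604098176/5684341886080801486968994140625 ≈ 0.986; E[X] < 1, so R_5(10) > 5385.


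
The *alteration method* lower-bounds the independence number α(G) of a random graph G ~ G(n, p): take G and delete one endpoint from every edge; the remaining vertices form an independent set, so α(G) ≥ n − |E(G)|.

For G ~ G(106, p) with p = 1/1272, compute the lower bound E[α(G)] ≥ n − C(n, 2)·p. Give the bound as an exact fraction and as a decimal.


E[|E(G)|] = C(106, 2)·p = 5565 · (1/1272) = 35/8.
E[α(G)] ≥ n − E[|E(G)|] = 106 − 35/8 = 813/8.
Numerically: ≈ 101.625.
(This is only a lower bound; the true E[α(G)] may be larger.)

E[α(G)] ≥ 813/8 ≈ 101.625.


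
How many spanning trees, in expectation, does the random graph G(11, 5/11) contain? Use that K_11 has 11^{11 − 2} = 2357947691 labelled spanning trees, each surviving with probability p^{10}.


K_11 has 11^{11 − 2} = 2357947691 labelled spanning trees.
For each such spanning tree H, let X_H = 1 if all 10 edges of H are present in G. Then P[X_H = 1] = p^{10} = (5/11)^{10} = 9765625/25937424601.
By linearity of expectation: E[X] = Σ_H E[X_H] = 2357947691 · p^{10} = 2357947691 · 9765625/25937424601 = 9765625/11.
Numerically: E[X] ≈ 8.8778e+05.

E[X] = 2357947691 · (5/11)^{10} = 9765625/11 ≈ 8.8778e+05.


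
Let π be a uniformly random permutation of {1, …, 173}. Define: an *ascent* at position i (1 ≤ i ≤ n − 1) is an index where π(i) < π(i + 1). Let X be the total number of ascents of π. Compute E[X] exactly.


Write X = Σ X_I over i = 1, …, 172, with X_I the indicator of one ascent.
There are 172 indicators.
For each fixed i, the pair (π(i), π(i+1)) is a uniformly random ordered pair of distinct values from {1, …, 173}; by symmetry P[π(i) < π(i+1)] = 1/2.
By linearity: E[X] = 172 · (1/2) = (173 − 1) · (1/2) = 86 ≈ 86.0000.

E[X] = 86 = 86.0000.


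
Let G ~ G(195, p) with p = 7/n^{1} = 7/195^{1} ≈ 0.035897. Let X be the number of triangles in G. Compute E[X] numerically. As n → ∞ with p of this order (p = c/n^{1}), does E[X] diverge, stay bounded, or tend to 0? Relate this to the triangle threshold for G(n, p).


Number of potential triangles: C(195, 3) = 1216865.
Each occurs with probability p³ ≈ (0.035897)³ ≈ 4.6258366e-05.
By linearity: E[X] = C(195, 3)·p³ ≈ 1216865 · 4.6258366e-05 ≈ 56.29019.
Here α = 1, so p = 7/n is exactly at the triangle threshold p ~ 1/n. Asymptotically E[X] → c³/6 = 7³/6 = 343/6 ≈ 57.16667, a bounded constant. In this regime the triangle count is asymptotically Poisson(c³/6).

E[X] ≈ 56.29019; in regime p = Θ(1/n^{1}) E[X] stays bounded (at the triangle threshold p ~ 1/n).


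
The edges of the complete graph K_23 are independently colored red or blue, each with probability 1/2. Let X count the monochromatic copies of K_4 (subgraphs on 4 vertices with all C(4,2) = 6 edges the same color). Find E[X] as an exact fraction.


Let X = Σ_S X_S over the C(23, 4) = 8855 subsets S of size 4, where X_S = 1 if the K_4 on S is monochromatic.
For a fixed S, the K_4 on S has C(4, 2) = 6 edges. P[all 6 edges red] = (1/2)^6, and likewise for blue, so P[monochromatic] = 2·(1/2)^6 = 2^{1 − 6} = 1/32.
By linearity of expectation: E[X] = C(23, 4) · 2^{1 − 6} = 8855 · 1/32 = 8855/32.
Numerically: E[X] ≈ 276.71875.

E[X] = C(23,4)·2^(1−C(4,2)) = 8855/32 ≈ 276.71875.


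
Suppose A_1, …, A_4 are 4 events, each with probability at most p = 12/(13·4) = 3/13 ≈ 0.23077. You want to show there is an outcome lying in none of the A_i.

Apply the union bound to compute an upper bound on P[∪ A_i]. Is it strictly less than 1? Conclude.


Union bound: P[∪_{i=1}^{4} A_i] ≤ Σ_i P[A_i] ≤ 4·p = 4·(3/13) = 12/13.
Numerically: 12/13 ≈ 0.92308.
Is 12/13 < 1? YES.
Since P[∪ A_i] ≤ 12/13 < 1, the complement has P[∩ A_i^c] ≥ 1 − 12/13 = 1/13 > 0, so some outcome avoids every A_i.

4·p = 12/13 ≈ 0.92308; existence CERTIFIED by the union bound.


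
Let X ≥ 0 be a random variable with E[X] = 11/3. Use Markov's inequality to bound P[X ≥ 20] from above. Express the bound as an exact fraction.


μ = E[X] = 11/3, a = 20.
Markov: P[X ≥ 20] ≤ μ/a = (11/3)/20 = 11/60.
Numerically: ≈ 0.183.
(Since a = 20 > μ = 3.667, the bound 11/60 is < 1 and informative.)

P[X ≥ 20] ≤ 11/60 ≈ 0.183.


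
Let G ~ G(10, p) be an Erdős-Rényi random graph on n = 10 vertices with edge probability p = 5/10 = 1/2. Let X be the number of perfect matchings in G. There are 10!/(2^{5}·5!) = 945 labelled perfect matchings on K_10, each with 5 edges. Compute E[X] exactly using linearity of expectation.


K_10 has 10!/(2^{5}·5!) = 945 labelled perfect matchings.
For each such perfect matching H, let X_H = 1 if all 5 edges of H are present in G. Then P[X_H = 1] = p^{5} = (1/2)^{5} = 1/32.
By linearity of expectation: E[X] = Σ_H E[X_H] = 945 · p^{5} = 945 · 1/32 = 945/32.
Numerically: E[X] ≈ 29.5312.

E[X] = 945 · (1/2)^{5} = 945/32 ≈ 29.5312.


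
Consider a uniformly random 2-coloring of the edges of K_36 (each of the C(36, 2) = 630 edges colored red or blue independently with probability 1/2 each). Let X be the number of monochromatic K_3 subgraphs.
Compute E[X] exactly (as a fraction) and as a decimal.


Let X = Σ_S X_S over the C(36, 3) = 7140 subsets S of size 3, where X_S = 1 if the K_3 on S is monochromatic.
For a fixed S, the K_3 on S has C(3, 2) = 3 edges. P[all 3 edges red] = (1/2)^3, and likewise for blue, so P[monochromatic] = 2·(1/2)^3 = 2^{1 − 3} = 1/4.
By linearity: E[X] = C(36, 3) · 2^{1 − 3} = 7140 · 1/4 = 1785.
Numerically: E[X] ≈ 1785.00000.

E[X] = C(36,3)·2^(1−C(3,2)) = 1785 ≈ 1785.00000.


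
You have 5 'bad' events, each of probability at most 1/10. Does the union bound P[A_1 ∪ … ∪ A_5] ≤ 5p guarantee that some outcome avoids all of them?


Union bound: P[∪_{i=1}^{5} A_i] ≤ Σ_i P[A_i] ≤ 5·p = 5·(1/10) = 1/2.
Numerically: 1/2 ≈ 0.500000.
Is 1/2 < 1? YES.
Since P[∪ A_i] ≤ 1/2 < 1, the complement has P[∩ A_i^c] ≥ 1 − 1/2 = 1/2 > 0, so some outcome avoids every A_i.

5·p = 1/2 ≈ 0.500000; existence CERTIFIED by the union bound.


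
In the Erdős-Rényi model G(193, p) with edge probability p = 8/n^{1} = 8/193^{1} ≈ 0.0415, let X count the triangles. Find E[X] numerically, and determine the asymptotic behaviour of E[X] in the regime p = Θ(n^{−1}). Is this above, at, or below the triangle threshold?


Number of potential triangles: C(193, 3) = 1179616.
Each occurs with probability p³ ≈ (0.0415)³ ≈ 7.12194e-05.
By linearity: E[X] = C(193, 3)·p³ ≈ 1179616 · 7.12194e-05 ≈ 84.011.
Here α = 1, so p = 8/n is exactly at the triangle threshold p ~ 1/n. Asymptotically E[X] → c³/6 = 8³/6 = 256/3 ≈ 85.333, a bounded constant. In this regime the triangle count is asymptotically Poisson(c³/6).

E[X] ≈ 84.011; in regime p = Θ(1/n^{1}) E[X] stays bounded (at the triangle threshold p ~ 1/n).


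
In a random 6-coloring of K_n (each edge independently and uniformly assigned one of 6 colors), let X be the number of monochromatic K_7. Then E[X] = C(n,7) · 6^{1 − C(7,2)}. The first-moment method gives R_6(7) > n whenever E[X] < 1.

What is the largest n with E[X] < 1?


We need C(n, 7) · 6^{1 − 21} < 1, i.e. C(n, 7) < 6^{21 − 1} = 3656158440062976.
Check values of n near the boundary:
  n = 562: C(562, 7) = 3384017972944752; 3384017972944752 < 3656158440062976? YES
  n = 563: C(563, 7) = 3426622515769596; 3426622515769596 < 3656158440062976? YES
  n = 564: C(564, 7) = 3469685994423792; 3469685994423792 < 3656158440062976? YES
  n = 565: C(565, 7) = 3513212521235560; 3513212521235560 < 3656158440062976? YES
  n = 566: C(566, 7) = 3557206237959440; 3557206237959440 < 3656158440062976? YES
  n = 567: C(567, 7) = 3601671315933933; 3601671315933933 < 3656158440062976? YES
  n = 568: C(568, 7) = 3646611956239704; 3646611956239704 < 3656158440062976? YES
  n = 569: C(569, 7) = 3692032389858348; 3692032389858348 < 3656158440062976? NO
  n = 570: C(570, 7) = 3737936877831720; 3737936877831720 < 3656158440062976? NO
The largest n with C(n, 7) < 3656158440062976 is n = 568 (where E[X] = 16882462760369/16926659444736 ≈ 0.997389). Hence R_6(7) > 568, i.e. R_6(7) ≥ 569.

Largest n = 568; hence R_6(7) > 568.


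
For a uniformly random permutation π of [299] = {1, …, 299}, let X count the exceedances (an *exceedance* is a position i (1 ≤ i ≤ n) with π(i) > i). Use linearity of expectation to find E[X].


Write X = Σ_{i=1}^{299} X_i, where X_i = 1_{π(i) > i}.
For each fixed i, π(i) is uniform over {1, …, 299} (marginal of a uniform permutation), so P[π(i) > i] = (n − i)/n. Summing: Σ_{i=1}^{299} (n − i)/n = (0 + 1 + … + 298)/299 = 299(299 − 1)/(2·299) = (299 − 1)/2.
Hence E[X] = Σ_{i=1}^{299} (299 − i)/299 = 149 ≈ 149.00000.

E[X] = 149 = 149.00000.


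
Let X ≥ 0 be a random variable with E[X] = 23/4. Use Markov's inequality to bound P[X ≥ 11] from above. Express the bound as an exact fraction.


μ = E[X] = 23/4, a = 11.
Markov: P[X ≥ 11] ≤ μ/a = (23/4)/11 = 23/44.
Numerically: ≈ 0.522727.
(Since a = 11 > μ = 5.750000, the bound 23/44 is < 1 and informative.)

P[X ≥ 11] ≤ 23/44 ≈ 0.522727.


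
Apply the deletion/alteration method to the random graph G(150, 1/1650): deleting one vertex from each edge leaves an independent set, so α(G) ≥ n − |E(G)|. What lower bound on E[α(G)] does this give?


E[|E(G)|] = C(150, 2)·p = 11175 · (1/1650) = 149/22.
E[α(G)] ≥ n − E[|E(G)|] = 150 − 149/22 = 3151/22.
Numerically: ≈ 143.2273.
(This is only a lower bound; the true E[α(G)] may be larger.)

E[α(G)] ≥ 3151/22 ≈ 143.2273.


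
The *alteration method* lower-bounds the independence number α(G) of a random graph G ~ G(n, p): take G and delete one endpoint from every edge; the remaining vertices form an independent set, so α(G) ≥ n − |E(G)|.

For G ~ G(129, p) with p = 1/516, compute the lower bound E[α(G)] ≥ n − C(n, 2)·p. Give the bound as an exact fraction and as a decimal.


E[|E(G)|] = C(129, 2)·p = 8256 · (1/516) = 16.
E[α(G)] ≥ n − E[|E(G)|] = 129 − 16 = 113.
Numerically: ≈ 113.0000.
(This is only a lower bound; the true E[α(G)] may be larger.)

E[α(G)] ≥ 113 ≈ 113.0000.


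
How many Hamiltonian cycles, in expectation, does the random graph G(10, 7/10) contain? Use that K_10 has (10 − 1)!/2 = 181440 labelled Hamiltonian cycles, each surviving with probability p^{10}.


K_10 has (10 − 1)!/2 = 181440 labelled Hamiltonian cycles.
For each such Hamiltonian cycle H, let X_H = 1 if all 10 edges of H are present in G. Then P[X_H = 1] = p^{10} = (7/10)^{10} = 282475249/10000000000.
By linearity: E[X] = Σ_H E[X_H] = 181440 · p^{10} = 181440 · 282475249/10000000000 = 160163466183/31250000.
Numerically: E[X] ≈ 5125.2.

E[X] = 181440 · (7/10)^{10} = 160163466183/31250000 ≈ 5125.2.


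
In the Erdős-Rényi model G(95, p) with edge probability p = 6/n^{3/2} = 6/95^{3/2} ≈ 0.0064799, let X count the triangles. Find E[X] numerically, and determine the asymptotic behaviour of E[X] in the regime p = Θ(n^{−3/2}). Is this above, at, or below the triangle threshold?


Number of potential triangles: C(95, 3) = 138415.
Each occurs with probability p³ ≈ (0.0064799)³ ≈ 2.7208057e-07.
By linearity: E[X] = C(95, 3)·p³ ≈ 138415 · 2.7208057e-07 ≈ 0.03766.
Since α = 3/2 > 1, p = c/n^{3/2} = o(1/n) is below the triangle threshold p ~ 1/n. Asymptotically E[X] ~ (c³/6)·n^{3(1−α)} = (6³/6)·n^{-1.5} → 0, so by Markov's inequality G has no triangles w.h.p.

E[X] ≈ 0.03766; in regime p = Θ(1/n^{3/2}) E[X] tends to 0 (below the triangle threshold p ~ 1/n).


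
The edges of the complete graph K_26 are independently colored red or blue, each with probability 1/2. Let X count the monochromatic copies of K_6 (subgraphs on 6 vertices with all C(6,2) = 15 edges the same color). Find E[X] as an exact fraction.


Let X = Σ_S X_S over the C(26, 6) = 230230 subsets S of size 6, where X_S = 1 if the K_6 on S is monochromatic.
For a fixed S, the K_6 on S has C(6, 2) = 15 edges. P[all 15 edges red] = (1/2)^15, and likewise for blue, so P[monochromatic] = 2·(1/2)^15 = 2^{1 − 15} = 1/16384.
Summing: E[X] = C(26, 6) · 2^{1 − 15} = 230230 · 1/16384 = 115115/8192.
Numerically: E[X] ≈ 14.0521.

E[X] = C(26,6)·2^(1−C(6,2)) = 115115/8192 ≈ 14.0521.


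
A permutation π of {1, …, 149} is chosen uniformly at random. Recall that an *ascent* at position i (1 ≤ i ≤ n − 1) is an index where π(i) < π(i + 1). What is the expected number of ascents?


Write X = Σ X_I over i = 1, …, 148, with X_I the indicator of one ascent.
There are 148 indicators.
For each fixed i, the pair (π(i), π(i+1)) is a uniformly random ordered pair of distinct values from {1, …, 149}; by symmetry P[π(i) < π(i+1)] = 1/2.
By linearity: E[X] = 148 · (1/2) = (149 − 1) · (1/2) = 74 ≈ 74.000000.

E[X] = 74 = 74.000000.


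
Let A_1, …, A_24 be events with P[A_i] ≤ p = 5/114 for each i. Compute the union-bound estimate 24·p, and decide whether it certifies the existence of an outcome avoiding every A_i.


Union bound: P[∪_{i=1}^{24} A_i] ≤ Σ_i P[A_i] ≤ 24·p = 24·(5/114) = 20/19.
Numerically: 20/19 ≈ 1.0526316.
Is 20/19 < 1? NO.
Since the bound 20/19 is ≥ 1, the union bound is uninformative here; it does NOT by itself certify existence.

24·p = 20/19 ≈ 1.0526316; existence NOT certified by the union bound.


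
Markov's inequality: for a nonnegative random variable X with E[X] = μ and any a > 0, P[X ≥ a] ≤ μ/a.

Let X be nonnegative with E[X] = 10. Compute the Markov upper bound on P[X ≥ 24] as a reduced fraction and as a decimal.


μ = E[X] = 10, a = 24.
Markov: P[X ≥ 24] ≤ μ/a = (10)/24 = 5/12.
Numerically: ≈ 0.416667.
(Since a = 24 > μ = 10.000000, the bound 5/12 is < 1 and informative.)

P[X ≥ 24] ≤ 5/12 ≈ 0.416667.


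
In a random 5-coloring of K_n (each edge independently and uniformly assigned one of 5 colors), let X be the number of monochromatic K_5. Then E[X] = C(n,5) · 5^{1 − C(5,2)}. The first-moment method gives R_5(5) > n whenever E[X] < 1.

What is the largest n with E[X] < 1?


We need C(n, 5) · 5^{1 − 10} < 1, i.e. C(n, 5) < 5^{10 − 1} = 1953125.
Check values of n near the boundary:
  n = 47: C(47, 5) = 1533939; 1533939 < 1953125? YES
  n = 48: C(48, 5) = 1712304; 1712304 < 1953125? YES
  n = 49: C(49, 5) = 1906884; 1906884 < 1953125? YES
  n = 50: C(50, 5) = 2118760; 2118760 < 1953125? NO
The largest n with C(n, 5) < 1953125 is n = 49 (where E[X] = 1906884/1953125 ≈ 0.976). Hence R_5(5) > 49, i.e. R_5(5) ≥ 50.

Largest n = 49; hence R_5(5) > 49.


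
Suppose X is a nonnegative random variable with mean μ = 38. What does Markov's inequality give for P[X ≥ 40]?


μ = E[X] = 38, a = 40.
Markov: P[X ≥ 40] ≤ μ/a = (38)/40 = 19/20.
Numerically: ≈ 0.95000.
(Since a = 40 > μ = 38.00000, the bound 19/20 is < 1 and informative.)

P[X ≥ 40] ≤ 19/20 ≈ 0.95000.


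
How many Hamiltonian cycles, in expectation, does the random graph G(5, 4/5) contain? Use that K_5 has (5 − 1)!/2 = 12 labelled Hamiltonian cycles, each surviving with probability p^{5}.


K_5 has (5 − 1)!/2 = 12 labelled Hamiltonian cycles.
For each such Hamiltonian cycle H, let X_H = 1 if all 5 edges of H are present in G. Then P[X_H = 1] = p^{5} = (4/5)^{5} = 1024/3125.
Summing the indicators: E[X] = Σ_H E[X_H] = 12 · p^{5} = 12 · 1024/3125 = 12288/3125.
Numerically: E[X] ≈ 3.932.

E[X] = 12 · (4/5)^{5} = 12288/3125 ≈ 3.932.


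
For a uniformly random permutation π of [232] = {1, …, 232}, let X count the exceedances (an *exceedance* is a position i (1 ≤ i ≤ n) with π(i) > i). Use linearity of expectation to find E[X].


Write X = Σ_{i=1}^{232} X_i, where X_i = 1_{π(i) > i}.
For each fixed i, π(i) is uniform over {1, …, 232} (marginal of a uniform permutation), so P[π(i) > i] = (n − i)/n. Summing: Σ_{i=1}^{232} (n − i)/n = (0 + 1 + … + 231)/232 = 232(232 − 1)/(2·232) = (232 − 1)/2.
Hence E[X] = Σ_{i=1}^{232} (232 − i)/232 = 231/2 ≈ 115.500000.

E[X] = 231/2 = 115.500000.


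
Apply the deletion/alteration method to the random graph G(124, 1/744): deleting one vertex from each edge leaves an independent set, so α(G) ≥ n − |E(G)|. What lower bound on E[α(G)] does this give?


E[|E(G)|] = C(124, 2)·p = 7626 · (1/744) = 41/4.
E[α(G)] ≥ n − E[|E(G)|] = 124 − 41/4 = 455/4.
Numerically: ≈ 113.75000.
(This is only a lower bound; the true E[α(G)] may be larger.)

E[α(G)] ≥ 455/4 ≈ 113.75000.


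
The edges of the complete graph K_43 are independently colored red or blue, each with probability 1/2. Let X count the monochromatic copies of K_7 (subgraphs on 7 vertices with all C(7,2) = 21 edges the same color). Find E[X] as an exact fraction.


Let X = Σ_S X_S over the C(43, 7) = 32224114 subsets S of size 7, where X_S = 1 if the K_7 on S is monochromatic.
For a fixed S, the K_7 on S has C(7, 2) = 21 edges. P[all 21 edges red] = (1/2)^21, and likewise for blue, so P[monochromatic] = 2·(1/2)^21 = 2^{1 − 21} = 1/1048576.
Summing: E[X] = C(43, 7) · 2^{1 − 21} = 32224114 · 1/1048576 = 16112057/524288.
Numerically: E[X] ≈ 30.7313.

E[X] = C(43,7)·2^(1−C(7,2)) = 16112057/524288 ≈ 30.7313.


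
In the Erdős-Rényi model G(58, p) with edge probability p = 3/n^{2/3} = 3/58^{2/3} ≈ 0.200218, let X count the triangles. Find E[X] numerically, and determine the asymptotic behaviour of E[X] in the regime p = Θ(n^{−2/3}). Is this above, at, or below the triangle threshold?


Number of potential triangles: C(58, 3) = 30856.
Each occurs with probability p³ ≈ (0.200218)³ ≈ 8.02615933e-03.
By linearity: E[X] = C(58, 3)·p³ ≈ 30856 · 8.02615933e-03 ≈ 247.655172.
Since α = 2/3 < 1, p = c/n^{2/3} ≫ 1/n is above the triangle threshold p ~ 1/n. Asymptotically E[X] ~ (c³/6)·n^{3(1−α)} = (3³/6)·n^{1} → ∞; triangles are abundant w.h.p.

E[X] ≈ 247.655172; in regime p = Θ(1/n^{2/3}) E[X] diverges (above the triangle threshold p ~ 1/n).


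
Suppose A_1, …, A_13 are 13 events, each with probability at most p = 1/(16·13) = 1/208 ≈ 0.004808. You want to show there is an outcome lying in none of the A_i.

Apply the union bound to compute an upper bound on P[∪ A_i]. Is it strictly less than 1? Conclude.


Union bound: P[∪_{i=1}^{13} A_i] ≤ Σ_i P[A_i] ≤ 13·p = 13·(1/208) = 1/16.
Numerically: 1/16 ≈ 0.062500.
Is 1/16 < 1? YES.
Since P[∪ A_i] ≤ 1/16 < 1, the complement has P[∩ A_i^c] ≥ 1 − 1/16 = 15/16 > 0, so some outcome avoids every A_i.

13·p = 1/16 ≈ 0.062500; existence CERTIFIED by the union bound.


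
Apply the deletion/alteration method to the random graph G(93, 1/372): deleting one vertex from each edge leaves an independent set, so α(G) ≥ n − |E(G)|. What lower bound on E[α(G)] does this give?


E[|E(G)|] = C(93, 2)·p = 4278 · (1/372) = 23/2.
E[α(G)] ≥ n − E[|E(G)|] = 93 − 23/2 = 163/2.
Numerically: ≈ 81.500.
(This is only a lower bound; the true E[α(G)] may be larger.)

E[α(G)] ≥ 163/2 ≈ 81.500.


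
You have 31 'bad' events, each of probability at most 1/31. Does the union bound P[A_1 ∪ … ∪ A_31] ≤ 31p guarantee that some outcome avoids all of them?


Union bound: P[∪_{i=1}^{31} A_i] ≤ Σ_i P[A_i] ≤ 31·p = 31·(1/31) = 1.
Numerically: 1 ≈ 1.000000.
Is 1 < 1? NO.
Since the bound 1 is ≥ 1, the union bound is uninformative here; it does NOT by itself certify existence.

31·p = 1 ≈ 1.000000; existence NOT certified by the union bound.


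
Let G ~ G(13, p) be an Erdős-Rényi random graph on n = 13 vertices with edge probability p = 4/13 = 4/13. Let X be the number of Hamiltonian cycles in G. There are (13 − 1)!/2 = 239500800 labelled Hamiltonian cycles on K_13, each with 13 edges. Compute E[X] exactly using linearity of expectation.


K_13 has (13 − 1)!/2 = 239500800 labelled Hamiltonian cycles.
For each such Hamiltonian cycle H, let X_H = 1 if all 13 edges of H are present in G. Then P[X_H = 1] = p^{13} = (4/13)^{13} = 67108864/302875106592253.
By linearity of expectation: E[X] = Σ_H E[X_H] = 239500800 · p^{13} = 239500800 · 67108864/302875106592253 = 16072626615091200/302875106592253.
Numerically: E[X] ≈ 53.067.

E[X] = 239500800 · (4/13)^{13} = 16072626615091200/302875106592253 ≈ 53.067.


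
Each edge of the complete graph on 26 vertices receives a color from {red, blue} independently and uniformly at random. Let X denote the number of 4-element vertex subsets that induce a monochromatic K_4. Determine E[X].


Let X = Σ_S X_S over the C(26, 4) = 14950 subsets S of size 4, where X_S = 1 if the K_4 on S is monochromatic.
For a fixed S, the K_4 on S has C(4, 2) = 6 edges. P[all 6 edges red] = (1/2)^6, and likewise for blue, so P[monochromatic] = 2·(1/2)^6 = 2^{1 − 6} = 1/32.
By linearity of expectation: E[X] = C(26, 4) · 2^{1 − 6} = 14950 · 1/32 = 7475/16.
Numerically: E[X] ≈ 467.187500.

E[X] = C(26,4)·2^(1−C(4,2)) = 7475/16 ≈ 467.187500.


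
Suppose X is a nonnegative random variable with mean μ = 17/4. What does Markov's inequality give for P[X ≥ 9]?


μ = E[X] = 17/4, a = 9.
Markov: P[X ≥ 9] ≤ μ/a = (17/4)/9 = 17/36.
Numerically: ≈ 0.4722.
(Since a = 9 > μ = 4.2500, the bound 17/36 is < 1 and informative.)

P[X ≥ 9] ≤ 17/36 ≈ 0.4722.


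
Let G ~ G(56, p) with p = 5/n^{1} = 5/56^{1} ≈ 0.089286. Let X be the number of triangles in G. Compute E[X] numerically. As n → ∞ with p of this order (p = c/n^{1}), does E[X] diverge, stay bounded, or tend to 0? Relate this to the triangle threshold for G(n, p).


Number of potential triangles: C(56, 3) = 27720.
Each occurs with probability p³ ≈ (0.089286)³ ≈ 7.1178025e-04.
By linearity: E[X] = C(56, 3)·p³ ≈ 27720 · 7.1178025e-04 ≈ 19.73055.
Here α = 1, so p = 5/n is exactly at the triangle threshold p ~ 1/n. Asymptotically E[X] → c³/6 = 5³/6 = 125/6 ≈ 20.83333, a bounded constant. In this regime the triangle count is asymptotically Poisson(c³/6).

E[X] ≈ 19.73055; in regime p = Θ(1/n^{1}) E[X] stays bounded (at the triangle threshold p ~ 1/n).
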